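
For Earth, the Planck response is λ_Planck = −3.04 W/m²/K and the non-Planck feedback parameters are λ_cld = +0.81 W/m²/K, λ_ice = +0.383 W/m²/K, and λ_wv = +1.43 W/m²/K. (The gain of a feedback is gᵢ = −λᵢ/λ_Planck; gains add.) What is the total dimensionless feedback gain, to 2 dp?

Convert to gains: g_cld = 0.81/3.04 = 0.2664; g_ice = 0.383/3.04 = 0.126; g_wv = 1.43/3.04 = 0.4704.
Total gain g = 0.8628.

0.86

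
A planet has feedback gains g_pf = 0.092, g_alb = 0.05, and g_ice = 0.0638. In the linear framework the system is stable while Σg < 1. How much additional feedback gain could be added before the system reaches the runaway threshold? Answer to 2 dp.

Current total gain = 0.092 + 0.05 + 0.0638 = 0.2058.
Margin to runaway = 1 − 0.2058 = 0.79.

0.79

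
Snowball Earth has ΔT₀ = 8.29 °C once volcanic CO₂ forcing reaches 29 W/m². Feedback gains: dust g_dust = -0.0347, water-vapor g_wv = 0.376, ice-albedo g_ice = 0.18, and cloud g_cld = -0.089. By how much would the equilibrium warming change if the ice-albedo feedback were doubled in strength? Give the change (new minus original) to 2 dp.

Original: g = 0.4323, ΔT = 8.29/(1−0.4323) = 14.6028 °C.
With doubled ice-albedo: g' = 0.6123, ΔT' = 8.29/(1−0.6123) = 21.3825 °C.
Change = 21.3825 − 14.6028 = 6.78 °C.

6.78 °C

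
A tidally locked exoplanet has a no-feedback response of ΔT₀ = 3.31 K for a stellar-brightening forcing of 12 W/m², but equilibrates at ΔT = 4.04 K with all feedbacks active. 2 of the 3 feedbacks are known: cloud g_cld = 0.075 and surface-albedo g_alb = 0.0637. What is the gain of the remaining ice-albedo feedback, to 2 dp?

Amplification A = ΔT/ΔT₀ = 4.04/3.31 = 1.221.
Total gain g = 1 − 1/A = 1 − 1/1.221 = 0.181.
Known gains sum to 0.075 + 0.0637 = 0.1387.
g_ice = 0.181 − 0.1387 = 0.04.

0.04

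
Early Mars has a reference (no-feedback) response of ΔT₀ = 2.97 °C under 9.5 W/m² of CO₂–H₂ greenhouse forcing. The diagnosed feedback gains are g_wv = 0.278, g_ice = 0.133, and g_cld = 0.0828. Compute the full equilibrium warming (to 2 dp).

5.87 °C

Total gain g = 0.278 + 0.133 + 0.0828 = 0.4938.
Amplification A = 1/(1 − 0.4938) = 1.976.
ΔT = 2.97 × 1.976 = 5.87 °C.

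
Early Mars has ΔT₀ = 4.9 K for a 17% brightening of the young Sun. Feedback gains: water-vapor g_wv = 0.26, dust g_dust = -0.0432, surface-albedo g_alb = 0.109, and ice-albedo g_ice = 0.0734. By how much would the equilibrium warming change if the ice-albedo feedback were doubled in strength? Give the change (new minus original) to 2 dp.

Original: g = 0.3992, ΔT = 4.9/(1−0.3992) = 8.1558 K.
With doubled ice-albedo: g' = 0.4726, ΔT' = 4.9/(1−0.4726) = 9.2909 K.
Change = 9.2909 − 8.1558 = 1.14 K.

1.14 K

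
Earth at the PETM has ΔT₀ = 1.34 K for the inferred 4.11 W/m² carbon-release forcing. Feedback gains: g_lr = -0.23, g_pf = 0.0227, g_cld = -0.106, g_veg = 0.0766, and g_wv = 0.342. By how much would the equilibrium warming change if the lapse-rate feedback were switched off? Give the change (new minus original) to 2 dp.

Original: g = 0.1053, ΔT = 1.34/(1−0.1053) = 1.4977 K.
Without lapse-rate: g' = 0.3353, ΔT' = 1.34/(1−0.3353) = 2.0159 K.
Change = 2.0159 − 1.4977 = 0.52 K.

0.52 K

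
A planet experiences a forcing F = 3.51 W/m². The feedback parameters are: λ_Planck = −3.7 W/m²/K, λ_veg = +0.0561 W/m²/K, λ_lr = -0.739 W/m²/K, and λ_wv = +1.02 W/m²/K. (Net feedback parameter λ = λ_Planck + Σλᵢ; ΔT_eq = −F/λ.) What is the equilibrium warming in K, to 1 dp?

1.0 K

Net feedback parameter λ = (−3.7) + (+0.0561) + (-0.739) + (+1.02) = -3.3629 W/m²/K.
ΔT = −F/λ = −3.51/(-3.3629) = 1.0 K.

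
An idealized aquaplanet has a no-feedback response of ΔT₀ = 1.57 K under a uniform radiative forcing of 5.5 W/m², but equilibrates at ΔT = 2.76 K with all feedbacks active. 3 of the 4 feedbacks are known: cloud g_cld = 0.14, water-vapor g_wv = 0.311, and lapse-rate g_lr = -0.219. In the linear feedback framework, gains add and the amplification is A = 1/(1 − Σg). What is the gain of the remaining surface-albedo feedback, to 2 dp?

0.20

Amplification A = ΔT/ΔT₀ = 2.76/1.57 = 1.758.
Total gain g = 1 − 1/A = 1 − 1/1.758 = 0.4312.
Known gains sum to 0.14 + 0.311 − 0.219 = 0.232.
g_alb = 0.4312 − 0.232 = 0.20.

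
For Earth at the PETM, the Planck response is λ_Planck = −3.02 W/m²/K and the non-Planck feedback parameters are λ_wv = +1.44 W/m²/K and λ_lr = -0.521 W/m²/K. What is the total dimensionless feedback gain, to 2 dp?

0.30

Convert to gains: g_wv = 1.44/3.02 = 0.4768; g_lr = -0.521/3.02 = -0.1725.
Total gain g = 0.3043.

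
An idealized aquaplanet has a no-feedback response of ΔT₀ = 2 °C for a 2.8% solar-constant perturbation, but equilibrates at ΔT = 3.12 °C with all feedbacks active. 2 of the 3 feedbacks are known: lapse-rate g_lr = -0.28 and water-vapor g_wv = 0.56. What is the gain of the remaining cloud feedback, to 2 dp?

Amplification A = ΔT/ΔT₀ = 3.12/2 = 1.56.
Total gain g = 1 − 1/A = 1 − 1/1.56 = 0.359.
Known gains sum to -0.28 + 0.56 = 0.28.
g_cld = 0.359 − 0.28 = 0.08.

0.08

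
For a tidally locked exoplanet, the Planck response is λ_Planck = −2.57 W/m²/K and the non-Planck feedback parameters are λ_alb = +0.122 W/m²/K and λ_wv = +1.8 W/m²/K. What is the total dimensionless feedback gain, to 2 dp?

Convert to gains: g_alb = 0.122/2.57 = 0.04747; g_wv = 1.8/2.57 = 0.7004.
Total gain g = 0.74787.

0.75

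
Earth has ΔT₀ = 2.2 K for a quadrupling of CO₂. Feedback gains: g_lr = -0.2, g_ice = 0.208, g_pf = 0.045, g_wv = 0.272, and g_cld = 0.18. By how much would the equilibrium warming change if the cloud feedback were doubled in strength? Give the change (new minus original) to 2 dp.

Original: g = 0.505, ΔT = 2.2/(1−0.505) = 4.4444 K.
With doubled cloud: g' = 0.685, ΔT' = 2.2/(1−0.685) = 6.9841 K.
Change = 6.9841 − 4.4444 = 2.54 K.

2.54 K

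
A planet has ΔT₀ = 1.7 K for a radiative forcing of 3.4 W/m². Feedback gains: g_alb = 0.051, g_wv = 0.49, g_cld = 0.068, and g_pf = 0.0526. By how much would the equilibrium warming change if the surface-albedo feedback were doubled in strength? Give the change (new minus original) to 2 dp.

Original: g = 0.6616, ΔT = 1.7/(1−0.6616) = 5.0236 K.
With doubled surface-albedo: g' = 0.7126, ΔT' = 1.7/(1−0.7126) = 5.9151 K.
Change = 5.9151 − 5.0236 = 0.89 K.

0.89 K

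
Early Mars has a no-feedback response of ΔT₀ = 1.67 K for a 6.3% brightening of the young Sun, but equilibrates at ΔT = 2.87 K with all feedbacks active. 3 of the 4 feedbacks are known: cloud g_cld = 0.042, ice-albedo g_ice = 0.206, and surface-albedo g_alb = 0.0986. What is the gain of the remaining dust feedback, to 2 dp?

Amplification A = ΔT/ΔT₀ = 2.87/1.67 = 1.719.
Total gain g = 1 − 1/A = 1 − 1/1.719 = 0.4183.
Known gains sum to 0.042 + 0.206 + 0.0986 = 0.3466.
g_dust = 0.4183 − 0.3466 = 0.07.

0.07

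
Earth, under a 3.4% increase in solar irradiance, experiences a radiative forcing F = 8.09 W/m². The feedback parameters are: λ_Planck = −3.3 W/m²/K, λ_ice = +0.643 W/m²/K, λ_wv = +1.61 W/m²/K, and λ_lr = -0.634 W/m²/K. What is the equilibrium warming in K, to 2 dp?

Net feedback parameter λ = (−3.3) + (+0.643) + (+1.61) + (-0.634) = -1.681 W/m²/K.
ΔT = −F/λ = −8.09/(-1.681) = 4.81 K.

4.81 K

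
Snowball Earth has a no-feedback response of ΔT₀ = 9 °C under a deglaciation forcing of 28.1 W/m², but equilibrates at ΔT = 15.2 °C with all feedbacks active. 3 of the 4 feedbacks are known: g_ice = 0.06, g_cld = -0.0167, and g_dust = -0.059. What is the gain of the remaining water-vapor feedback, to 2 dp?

Amplification A = ΔT/ΔT₀ = 15.2/9 = 1.689.
Total gain g = 1 − 1/A = 1 − 1/1.689 = 0.4079.
Known gains sum to 0.06 − 0.0167 − 0.059 = -0.0157.
g_wv = 0.4079 + 0.0157 = 0.42.

0.42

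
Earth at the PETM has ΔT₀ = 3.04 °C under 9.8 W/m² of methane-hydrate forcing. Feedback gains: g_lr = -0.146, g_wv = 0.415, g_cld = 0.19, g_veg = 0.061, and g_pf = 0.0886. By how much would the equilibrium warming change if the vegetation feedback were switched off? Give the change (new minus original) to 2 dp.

-1.05 °C

Original: g = 0.6086, ΔT = 3.04/(1−0.6086) = 7.7670 °C.
Without vegetation: g' = 0.5476, ΔT' = 3.04/(1−0.5476) = 6.7197 °C.
Change = 6.7197 − 7.7670 = -1.05 °C.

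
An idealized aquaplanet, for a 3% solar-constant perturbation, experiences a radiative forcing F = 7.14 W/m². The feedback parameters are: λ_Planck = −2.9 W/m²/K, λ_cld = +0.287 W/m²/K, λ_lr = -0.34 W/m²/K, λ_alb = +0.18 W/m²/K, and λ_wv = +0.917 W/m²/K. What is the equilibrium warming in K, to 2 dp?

3.85 K

Net feedback parameter λ = (−2.9) + (+0.287) + (-0.34) + (+0.18) + (+0.917) = -1.856 W/m²/K.
ΔT = −F/λ = −7.14/(-1.856) = 3.85 K.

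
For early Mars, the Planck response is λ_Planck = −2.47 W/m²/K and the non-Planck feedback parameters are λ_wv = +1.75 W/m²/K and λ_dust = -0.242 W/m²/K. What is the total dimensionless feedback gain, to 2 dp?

Convert to gains: g_wv = 1.75/2.47 = 0.7085; g_dust = -0.242/2.47 = -0.09798.
Total gain g = 0.61052.

0.61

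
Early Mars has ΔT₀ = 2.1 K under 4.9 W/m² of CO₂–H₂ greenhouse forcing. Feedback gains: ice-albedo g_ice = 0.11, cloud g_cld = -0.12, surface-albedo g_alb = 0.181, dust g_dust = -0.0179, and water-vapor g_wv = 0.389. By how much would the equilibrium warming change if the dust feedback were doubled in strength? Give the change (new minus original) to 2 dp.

-0.17 K

Original: g = 0.5421, ΔT = 2.1/(1−0.5421) = 4.5862 K.
With doubled dust: g' = 0.5242, ΔT' = 2.1/(1−0.5242) = 4.4136 K.
Change = 4.4136 − 4.5862 = -0.17 K.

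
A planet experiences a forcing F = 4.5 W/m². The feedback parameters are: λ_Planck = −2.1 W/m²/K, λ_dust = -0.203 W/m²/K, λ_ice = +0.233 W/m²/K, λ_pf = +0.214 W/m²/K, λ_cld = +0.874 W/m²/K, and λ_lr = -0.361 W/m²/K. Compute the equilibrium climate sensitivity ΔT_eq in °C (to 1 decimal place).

Net feedback parameter λ = (−2.1) + (-0.203) + (+0.233) + (+0.214) + (+0.874) + (-0.361) = -1.343 W/m²/K.
ΔT = −F/λ = −4.5/(-1.343) = 3.4 °C.

3.4 °C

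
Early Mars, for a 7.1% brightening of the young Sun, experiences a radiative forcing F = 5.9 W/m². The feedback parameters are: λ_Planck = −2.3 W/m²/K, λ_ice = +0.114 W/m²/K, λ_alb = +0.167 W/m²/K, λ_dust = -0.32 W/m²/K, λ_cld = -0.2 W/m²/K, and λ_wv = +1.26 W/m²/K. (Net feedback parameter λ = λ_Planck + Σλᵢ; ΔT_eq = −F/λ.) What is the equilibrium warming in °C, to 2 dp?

Net feedback parameter λ = (−2.3) + (+0.114) + (+0.167) + (-0.32) + (-0.2) + (+1.26) = -1.279 W/m²/K.
ΔT = −F/λ = −5.9/(-1.279) = 4.61 °C.

4.61 °C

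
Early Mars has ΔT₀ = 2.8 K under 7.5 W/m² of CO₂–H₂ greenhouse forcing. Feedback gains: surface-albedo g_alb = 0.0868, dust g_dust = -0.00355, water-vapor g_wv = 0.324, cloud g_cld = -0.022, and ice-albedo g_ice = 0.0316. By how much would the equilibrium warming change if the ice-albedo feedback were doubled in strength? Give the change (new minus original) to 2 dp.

Original: g = 0.41685, ΔT = 2.8/(1−0.41685) = 4.8015 K.
With doubled ice-albedo: g' = 0.44845, ΔT' = 2.8/(1−0.44845) = 5.0766 K.
Change = 5.0766 − 4.8015 = 0.28 K.

0.28 K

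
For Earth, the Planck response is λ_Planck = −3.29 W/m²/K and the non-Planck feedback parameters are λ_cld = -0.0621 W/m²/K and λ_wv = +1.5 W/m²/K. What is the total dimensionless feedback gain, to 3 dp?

0.437

Convert to gains: g_cld = -0.0621/3.29 = -0.01888; g_wv = 1.5/3.29 = 0.4559.
Total gain g = 0.43702.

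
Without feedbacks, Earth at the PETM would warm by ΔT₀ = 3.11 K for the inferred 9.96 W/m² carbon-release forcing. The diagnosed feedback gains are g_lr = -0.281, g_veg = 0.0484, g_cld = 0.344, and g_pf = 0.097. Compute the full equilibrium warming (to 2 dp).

3.93 K

Total gain g = -0.281 + 0.0484 + 0.344 + 0.097 = 0.2084.
Amplification A = 1/(1 − 0.2084) = 1.263.
ΔT = 3.11 × 1.263 = 3.93 K.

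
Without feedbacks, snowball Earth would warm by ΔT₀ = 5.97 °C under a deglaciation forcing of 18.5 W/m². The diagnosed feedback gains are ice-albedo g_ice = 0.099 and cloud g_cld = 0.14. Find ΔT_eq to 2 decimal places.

7.84 °C

Total gain g = 0.099 + 0.14 = 0.239.
Amplification A = 1/(1 − 0.239) = 1.314.
ΔT = 5.97 × 1.314 = 7.84 °C.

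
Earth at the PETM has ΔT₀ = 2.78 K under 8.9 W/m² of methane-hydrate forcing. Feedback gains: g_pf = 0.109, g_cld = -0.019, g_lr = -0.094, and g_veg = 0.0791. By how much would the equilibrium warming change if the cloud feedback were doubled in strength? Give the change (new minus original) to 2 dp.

-0.06 K

Original: g = 0.0751, ΔT = 2.78/(1−0.0751) = 3.0057 K.
With doubled cloud: g' = 0.0561, ΔT' = 2.78/(1−0.0561) = 2.9452 K.
Change = 2.9452 − 3.0057 = -0.06 K.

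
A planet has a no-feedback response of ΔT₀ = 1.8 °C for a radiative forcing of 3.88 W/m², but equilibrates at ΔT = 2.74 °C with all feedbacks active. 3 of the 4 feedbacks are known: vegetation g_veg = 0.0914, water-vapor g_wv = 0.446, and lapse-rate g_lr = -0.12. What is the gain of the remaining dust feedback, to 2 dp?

Amplification A = ΔT/ΔT₀ = 2.74/1.8 = 1.522.
Total gain g = 1 − 1/A = 1 − 1/1.522 = 0.343.
Known gains sum to 0.0914 + 0.446 − 0.12 = 0.4174.
g_dust = 0.343 − 0.4174 = -0.07.

-0.07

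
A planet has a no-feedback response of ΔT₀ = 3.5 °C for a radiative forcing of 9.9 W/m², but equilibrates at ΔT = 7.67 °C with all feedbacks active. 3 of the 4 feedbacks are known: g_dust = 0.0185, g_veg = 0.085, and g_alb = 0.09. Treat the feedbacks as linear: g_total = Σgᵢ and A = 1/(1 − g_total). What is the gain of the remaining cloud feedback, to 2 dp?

0.35

Amplification A = ΔT/ΔT₀ = 7.67/3.5 = 2.191.
Total gain g = 1 − 1/A = 1 − 1/2.191 = 0.5436.
Known gains sum to 0.0185 + 0.085 + 0.09 = 0.1935.
g_cld = 0.5436 − 0.1935 = 0.35.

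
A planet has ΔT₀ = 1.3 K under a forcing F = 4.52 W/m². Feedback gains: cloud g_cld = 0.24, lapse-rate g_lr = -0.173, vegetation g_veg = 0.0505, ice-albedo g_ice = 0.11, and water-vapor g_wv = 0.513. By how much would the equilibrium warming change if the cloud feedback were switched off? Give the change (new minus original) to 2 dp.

-2.41 K

Original: g = 0.7405, ΔT = 1.3/(1−0.7405) = 5.0096 K.
Without cloud: g' = 0.5005, ΔT' = 1.3/(1−0.5005) = 2.6026 K.
Change = 2.6026 − 5.0096 = -2.41 K.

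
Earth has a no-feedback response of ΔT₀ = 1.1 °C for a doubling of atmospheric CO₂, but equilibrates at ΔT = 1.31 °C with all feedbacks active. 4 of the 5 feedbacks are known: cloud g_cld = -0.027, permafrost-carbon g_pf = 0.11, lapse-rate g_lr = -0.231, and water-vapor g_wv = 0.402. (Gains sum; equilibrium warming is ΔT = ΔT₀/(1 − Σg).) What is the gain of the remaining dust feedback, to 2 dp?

Amplification A = ΔT/ΔT₀ = 1.31/1.1 = 1.191.
Total gain g = 1 − 1/A = 1 − 1/1.191 = 0.1604.
Known gains sum to -0.027 + 0.11 − 0.231 + 0.402 = 0.254.
g_dust = 0.1604 − 0.254 = -0.09.

-0.09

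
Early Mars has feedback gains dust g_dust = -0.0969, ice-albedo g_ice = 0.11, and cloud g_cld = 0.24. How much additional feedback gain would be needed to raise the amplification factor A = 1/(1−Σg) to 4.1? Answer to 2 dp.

0.50

Current total gain = 0.2531.
Target gain for A = 4.1: g* = 1 − 1/4.1 = 0.7561.
Additional gain needed = 0.7561 − 0.2531 = 0.50.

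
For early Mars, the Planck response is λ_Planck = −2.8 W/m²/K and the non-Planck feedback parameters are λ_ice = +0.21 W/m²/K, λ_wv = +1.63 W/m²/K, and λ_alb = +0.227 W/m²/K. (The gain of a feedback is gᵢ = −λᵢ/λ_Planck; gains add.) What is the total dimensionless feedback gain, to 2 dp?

0.74

Convert to gains: g_ice = 0.21/2.8 = 0.075; g_wv = 1.63/2.8 = 0.5821; g_alb = 0.227/2.8 = 0.08107.
Total gain g = 0.73817.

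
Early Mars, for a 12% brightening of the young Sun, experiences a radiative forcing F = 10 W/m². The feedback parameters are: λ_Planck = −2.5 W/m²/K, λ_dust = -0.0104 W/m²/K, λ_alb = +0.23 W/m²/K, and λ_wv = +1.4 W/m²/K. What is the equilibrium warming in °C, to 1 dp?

11.4 °C

Net feedback parameter λ = (−2.5) + (-0.0104) + (+0.23) + (+1.4) = -0.8804 W/m²/K.
ΔT = −F/λ = −10/(-0.8804) = 11.4 °C.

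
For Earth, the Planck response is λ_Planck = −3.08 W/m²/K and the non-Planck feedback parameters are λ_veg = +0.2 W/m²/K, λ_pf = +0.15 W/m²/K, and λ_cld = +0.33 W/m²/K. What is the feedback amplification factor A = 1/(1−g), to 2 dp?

1.28

Convert to gains: g_veg = 0.2/3.08 = 0.06494; g_pf = 0.15/3.08 = 0.0487; g_cld = 0.33/3.08 = 0.1071.
Total gain g = 0.22074.
A = 1/(1 − 0.22074) = 1.28.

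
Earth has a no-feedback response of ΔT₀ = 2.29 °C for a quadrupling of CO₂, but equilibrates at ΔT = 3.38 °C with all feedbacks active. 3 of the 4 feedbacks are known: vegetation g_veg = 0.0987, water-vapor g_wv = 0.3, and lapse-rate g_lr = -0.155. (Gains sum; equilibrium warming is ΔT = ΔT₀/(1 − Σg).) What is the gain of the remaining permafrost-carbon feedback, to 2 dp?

Amplification A = ΔT/ΔT₀ = 3.38/2.29 = 1.476.
Total gain g = 1 − 1/A = 1 − 1/1.476 = 0.3225.
Known gains sum to 0.0987 + 0.3 − 0.155 = 0.2437.
g_pf = 0.3225 − 0.2437 = 0.08.

0.08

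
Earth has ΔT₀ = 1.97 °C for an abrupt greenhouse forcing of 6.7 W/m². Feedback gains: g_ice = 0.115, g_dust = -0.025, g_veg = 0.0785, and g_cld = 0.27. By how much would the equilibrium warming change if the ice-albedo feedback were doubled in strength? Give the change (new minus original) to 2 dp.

0.90 °C

Original: g = 0.4385, ΔT = 1.97/(1−0.4385) = 3.5085 °C.
With doubled ice-albedo: g' = 0.5535, ΔT' = 1.97/(1−0.5535) = 4.4121 °C.
Change = 4.4121 − 3.5085 = 0.90 °C.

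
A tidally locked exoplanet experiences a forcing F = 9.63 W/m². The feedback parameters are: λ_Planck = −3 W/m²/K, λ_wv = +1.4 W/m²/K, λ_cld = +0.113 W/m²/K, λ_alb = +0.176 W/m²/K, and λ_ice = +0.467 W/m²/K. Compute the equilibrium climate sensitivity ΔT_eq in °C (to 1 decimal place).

Net feedback parameter λ = (−3) + (+1.4) + (+0.113) + (+0.176) + (+0.467) = -0.844 W/m²/K.
ΔT = −F/λ = −9.63/(-0.844) = 11.4 °C.

11.4 °C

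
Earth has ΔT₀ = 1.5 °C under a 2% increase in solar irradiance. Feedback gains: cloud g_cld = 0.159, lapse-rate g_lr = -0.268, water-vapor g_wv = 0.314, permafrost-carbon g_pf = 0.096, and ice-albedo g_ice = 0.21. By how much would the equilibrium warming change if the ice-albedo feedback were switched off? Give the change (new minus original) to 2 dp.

Original: g = 0.511, ΔT = 1.5/(1−0.511) = 3.0675 °C.
Without ice-albedo: g' = 0.301, ΔT' = 1.5/(1−0.301) = 2.1459 °C.
Change = 2.1459 − 3.0675 = -0.92 °C.

-0.92 °C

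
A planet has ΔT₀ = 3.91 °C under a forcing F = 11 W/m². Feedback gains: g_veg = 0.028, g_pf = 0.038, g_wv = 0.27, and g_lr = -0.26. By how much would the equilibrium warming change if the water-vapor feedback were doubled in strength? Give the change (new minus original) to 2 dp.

1.75 °C

Original: g = 0.076, ΔT = 3.91/(1−0.076) = 4.2316 °C.
With doubled water-vapor: g' = 0.346, ΔT' = 3.91/(1−0.346) = 5.9786 °C.
Change = 5.9786 − 4.2316 = 1.75 °C.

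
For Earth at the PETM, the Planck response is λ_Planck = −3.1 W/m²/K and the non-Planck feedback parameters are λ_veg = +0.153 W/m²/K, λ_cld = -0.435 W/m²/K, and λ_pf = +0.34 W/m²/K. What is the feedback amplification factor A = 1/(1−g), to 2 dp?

1.02

Convert to gains: g_veg = 0.153/3.1 = 0.04935; g_cld = -0.435/3.1 = -0.1403; g_pf = 0.34/3.1 = 0.1097.
Total gain g = 0.01875.
A = 1/(1 − 0.01875) = 1.02.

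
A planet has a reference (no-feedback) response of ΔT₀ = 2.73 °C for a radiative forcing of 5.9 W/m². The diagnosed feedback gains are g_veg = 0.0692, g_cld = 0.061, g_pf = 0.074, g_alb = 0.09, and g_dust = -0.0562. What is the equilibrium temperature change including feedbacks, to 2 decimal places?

Total gain g = 0.0692 + 0.061 + 0.074 + 0.09 − 0.0562 = 0.238.
Amplification A = 1/(1 − 0.238) = 1.312.
ΔT = 2.73 × 1.312 = 3.58 °C.

3.58 °C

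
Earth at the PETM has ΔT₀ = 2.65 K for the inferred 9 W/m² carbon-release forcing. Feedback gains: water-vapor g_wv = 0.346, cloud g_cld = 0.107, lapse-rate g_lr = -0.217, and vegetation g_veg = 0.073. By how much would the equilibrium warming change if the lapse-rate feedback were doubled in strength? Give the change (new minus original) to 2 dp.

Original: g = 0.309, ΔT = 2.65/(1−0.309) = 3.8350 K.
With doubled lapse-rate: g' = 0.092, ΔT' = 2.65/(1−0.092) = 2.9185 K.
Change = 2.9185 − 3.8350 = -0.92 K.

-0.92 K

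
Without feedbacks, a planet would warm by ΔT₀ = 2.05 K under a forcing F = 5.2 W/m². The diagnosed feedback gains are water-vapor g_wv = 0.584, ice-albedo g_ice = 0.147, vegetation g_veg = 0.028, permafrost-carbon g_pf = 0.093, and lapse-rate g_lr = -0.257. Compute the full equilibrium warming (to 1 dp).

5.1 K

Total gain g = 0.584 + 0.147 + 0.028 + 0.093 − 0.257 = 0.595.
Amplification A = 1/(1 − 0.595) = 2.469.
ΔT = 2.05 × 2.469 = 5.1 K.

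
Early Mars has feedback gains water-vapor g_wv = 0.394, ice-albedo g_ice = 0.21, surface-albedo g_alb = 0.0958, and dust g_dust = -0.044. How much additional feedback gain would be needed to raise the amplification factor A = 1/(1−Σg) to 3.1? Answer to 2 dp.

Current total gain = 0.6558.
Target gain for A = 3.1: g* = 1 − 1/3.1 = 0.6774.
Additional gain needed = 0.6774 − 0.6558 = 0.02.

0.02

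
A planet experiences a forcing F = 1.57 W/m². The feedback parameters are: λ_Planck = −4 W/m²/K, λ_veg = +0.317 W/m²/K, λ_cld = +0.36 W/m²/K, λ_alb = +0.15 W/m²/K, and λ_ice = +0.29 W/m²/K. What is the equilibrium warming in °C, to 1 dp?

Net feedback parameter λ = (−4) + (+0.317) + (+0.36) + (+0.15) + (+0.29) = -2.883 W/m²/K.
ΔT = −F/λ = −1.57/(-2.883) = 0.5 °C.

0.5 °C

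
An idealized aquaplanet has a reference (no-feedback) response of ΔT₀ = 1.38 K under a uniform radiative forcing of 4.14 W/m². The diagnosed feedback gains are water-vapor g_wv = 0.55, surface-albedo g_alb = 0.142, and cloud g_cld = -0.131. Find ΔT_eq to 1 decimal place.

3.1 K

Total gain g = 0.55 + 0.142 − 0.131 = 0.561.
Amplification A = 1/(1 − 0.561) = 2.278.
ΔT = 1.38 × 2.278 = 3.1 K.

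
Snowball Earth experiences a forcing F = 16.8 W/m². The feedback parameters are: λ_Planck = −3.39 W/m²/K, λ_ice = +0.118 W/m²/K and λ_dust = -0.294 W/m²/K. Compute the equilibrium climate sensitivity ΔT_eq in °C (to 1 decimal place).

Net feedback parameter λ = (−3.39) + (+0.118) + (-0.294) = -3.566 W/m²/K.
ΔT = −F/λ = −16.8/(-3.566) = 4.7 °C.

4.7 °C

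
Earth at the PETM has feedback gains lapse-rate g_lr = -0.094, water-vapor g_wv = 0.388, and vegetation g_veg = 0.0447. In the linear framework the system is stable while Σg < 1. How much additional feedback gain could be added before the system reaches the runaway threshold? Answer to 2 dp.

Current total gain = -0.094 + 0.388 + 0.0447 = 0.3387.
Margin to runaway = 1 − 0.3387 = 0.66.

0.66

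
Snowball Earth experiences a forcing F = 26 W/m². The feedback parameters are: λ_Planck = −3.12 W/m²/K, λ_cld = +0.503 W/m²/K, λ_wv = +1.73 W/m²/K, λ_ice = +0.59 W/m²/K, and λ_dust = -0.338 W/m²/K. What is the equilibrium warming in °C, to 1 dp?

Net feedback parameter λ = (−3.12) + (+0.503) + (+1.73) + (+0.59) + (-0.338) = -0.635 W/m²/K.
ΔT = −F/λ = −26/(-0.635) = 40.9 °C.

40.9 °C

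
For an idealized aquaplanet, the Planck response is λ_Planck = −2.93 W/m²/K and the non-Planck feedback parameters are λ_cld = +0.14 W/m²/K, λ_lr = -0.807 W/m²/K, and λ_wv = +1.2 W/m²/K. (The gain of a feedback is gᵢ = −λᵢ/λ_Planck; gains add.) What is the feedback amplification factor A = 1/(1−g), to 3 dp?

Convert to gains: g_cld = 0.14/2.93 = 0.04778; g_lr = -0.807/2.93 = -0.2754; g_wv = 1.2/2.93 = 0.4096.
Total gain g = 0.18198.
A = 1/(1 − 0.18198) = 1.222.

1.222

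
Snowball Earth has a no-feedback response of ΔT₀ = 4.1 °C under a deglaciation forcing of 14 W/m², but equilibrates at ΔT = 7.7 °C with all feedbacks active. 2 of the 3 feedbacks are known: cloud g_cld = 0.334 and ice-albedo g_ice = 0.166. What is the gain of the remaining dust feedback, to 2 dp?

Amplification A = ΔT/ΔT₀ = 7.7/4.1 = 1.878.
Total gain g = 1 − 1/A = 1 − 1/1.878 = 0.4675.
Known gains sum to 0.334 + 0.166 = 0.5.
g_dust = 0.4675 − 0.5 = -0.03.

-0.03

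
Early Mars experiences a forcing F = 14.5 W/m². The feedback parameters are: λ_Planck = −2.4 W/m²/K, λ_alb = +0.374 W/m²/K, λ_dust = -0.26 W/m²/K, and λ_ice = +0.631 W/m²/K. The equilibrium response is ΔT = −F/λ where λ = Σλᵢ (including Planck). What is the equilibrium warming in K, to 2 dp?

8.76 K

Net feedback parameter λ = (−2.4) + (+0.374) + (-0.26) + (+0.631) = -1.655 W/m²/K.
ΔT = −F/λ = −14.5/(-1.655) = 8.76 K.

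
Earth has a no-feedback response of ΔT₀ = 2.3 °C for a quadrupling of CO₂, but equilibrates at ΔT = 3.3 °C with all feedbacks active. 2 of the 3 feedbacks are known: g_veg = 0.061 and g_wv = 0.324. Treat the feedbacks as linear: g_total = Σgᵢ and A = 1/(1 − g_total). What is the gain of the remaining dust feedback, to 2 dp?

-0.08

Amplification A = ΔT/ΔT₀ = 3.3/2.3 = 1.435.
Total gain g = 1 − 1/A = 1 − 1/1.435 = 0.3031.
Known gains sum to 0.061 + 0.324 = 0.385.
g_dust = 0.3031 − 0.385 = -0.08.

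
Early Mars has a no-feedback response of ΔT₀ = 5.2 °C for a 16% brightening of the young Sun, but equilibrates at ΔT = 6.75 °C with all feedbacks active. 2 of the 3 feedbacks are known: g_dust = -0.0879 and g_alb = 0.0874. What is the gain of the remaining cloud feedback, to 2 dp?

Amplification A = ΔT/ΔT₀ = 6.75/5.2 = 1.298.
Total gain g = 1 − 1/A = 1 − 1/1.298 = 0.2296.
Known gains sum to -0.0879 + 0.0874 = -0.0005.
g_cld = 0.2296 + 0.0005 = 0.23.

0.23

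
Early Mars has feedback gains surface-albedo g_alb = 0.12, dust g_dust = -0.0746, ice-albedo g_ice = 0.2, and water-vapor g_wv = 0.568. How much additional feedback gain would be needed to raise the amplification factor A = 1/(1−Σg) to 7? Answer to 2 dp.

0.04

Current total gain = 0.8134.
Target gain for A = 7: g* = 1 − 1/7 = 0.8571.
Additional gain needed = 0.8571 − 0.8134 = 0.04.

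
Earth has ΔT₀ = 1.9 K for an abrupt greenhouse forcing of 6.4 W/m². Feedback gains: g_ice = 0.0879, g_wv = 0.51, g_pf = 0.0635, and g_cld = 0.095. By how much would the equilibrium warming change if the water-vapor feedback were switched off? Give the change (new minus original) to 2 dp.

-5.28 K

Original: g = 0.7564, ΔT = 1.9/(1−0.7564) = 7.7997 K.
Without water-vapor: g' = 0.2464, ΔT' = 1.9/(1−0.2464) = 2.5212 K.
Change = 2.5212 − 7.7997 = -5.28 K.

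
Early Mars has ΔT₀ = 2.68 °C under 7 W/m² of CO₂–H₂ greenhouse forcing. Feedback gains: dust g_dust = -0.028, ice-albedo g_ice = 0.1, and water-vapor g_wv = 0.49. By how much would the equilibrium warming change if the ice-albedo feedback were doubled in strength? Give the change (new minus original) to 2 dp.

1.81 °C

Original: g = 0.562, ΔT = 2.68/(1−0.562) = 6.1187 °C.
With doubled ice-albedo: g' = 0.662, ΔT' = 2.68/(1−0.662) = 7.9290 °C.
Change = 7.9290 − 6.1187 = 1.81 °C.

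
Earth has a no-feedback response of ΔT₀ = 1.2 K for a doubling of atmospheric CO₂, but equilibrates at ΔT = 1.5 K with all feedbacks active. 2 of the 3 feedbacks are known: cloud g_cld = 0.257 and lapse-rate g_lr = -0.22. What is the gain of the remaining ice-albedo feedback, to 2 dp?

0.16

Amplification A = ΔT/ΔT₀ = 1.5/1.2 = 1.25.
Total gain g = 1 − 1/A = 1 − 1/1.25 = 0.2.
Known gains sum to 0.257 − 0.22 = 0.037.
g_ice = 0.2 − 0.037 = 0.16.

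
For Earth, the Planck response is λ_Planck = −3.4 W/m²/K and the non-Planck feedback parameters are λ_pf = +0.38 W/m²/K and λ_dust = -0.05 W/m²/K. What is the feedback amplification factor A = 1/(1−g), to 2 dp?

1.11

Convert to gains: g_pf = 0.38/3.4 = 0.1118; g_dust = -0.05/3.4 = -0.01471.
Total gain g = 0.09709.
A = 1/(1 − 0.09709) = 1.11.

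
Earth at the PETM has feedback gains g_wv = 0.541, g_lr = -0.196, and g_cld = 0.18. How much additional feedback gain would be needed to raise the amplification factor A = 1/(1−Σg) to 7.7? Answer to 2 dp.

0.35

Current total gain = 0.525.
Target gain for A = 7.7: g* = 1 − 1/7.7 = 0.8701.
Additional gain needed = 0.8701 − 0.525 = 0.35.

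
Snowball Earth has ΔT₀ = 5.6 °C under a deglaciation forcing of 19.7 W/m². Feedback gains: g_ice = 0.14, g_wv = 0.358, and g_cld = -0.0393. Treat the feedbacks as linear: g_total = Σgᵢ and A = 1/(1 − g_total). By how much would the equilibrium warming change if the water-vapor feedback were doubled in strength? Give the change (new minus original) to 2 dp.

20.21 °C

Original: g = 0.4587, ΔT = 5.6/(1−0.4587) = 10.3455 °C.
With doubled water-vapor: g' = 0.8167, ΔT' = 5.6/(1−0.8167) = 30.5510 °C.
Change = 30.5510 − 10.3455 = 20.21 °C.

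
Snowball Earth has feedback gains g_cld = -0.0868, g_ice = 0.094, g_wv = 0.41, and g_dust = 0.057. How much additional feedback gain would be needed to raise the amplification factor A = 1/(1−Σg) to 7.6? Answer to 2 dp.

Current total gain = 0.4742.
Target gain for A = 7.6: g* = 1 − 1/7.6 = 0.8684.
Additional gain needed = 0.8684 − 0.4742 = 0.39.

0.39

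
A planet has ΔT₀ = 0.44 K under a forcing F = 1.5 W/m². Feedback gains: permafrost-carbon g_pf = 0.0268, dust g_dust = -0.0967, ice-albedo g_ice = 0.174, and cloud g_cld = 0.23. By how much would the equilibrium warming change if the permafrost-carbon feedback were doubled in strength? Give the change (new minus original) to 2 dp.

0.03 K

Original: g = 0.3341, ΔT = 0.44/(1−0.3341) = 0.6608 K.
With doubled permafrost-carbon: g' = 0.3609, ΔT' = 0.44/(1−0.3609) = 0.6885 K.
Change = 0.6885 − 0.6608 = 0.03 K.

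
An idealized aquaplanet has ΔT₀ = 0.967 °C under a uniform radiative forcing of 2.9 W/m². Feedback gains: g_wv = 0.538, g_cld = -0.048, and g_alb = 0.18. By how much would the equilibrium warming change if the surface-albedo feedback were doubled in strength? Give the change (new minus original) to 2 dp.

3.52 °C

Original: g = 0.67, ΔT = 0.967/(1−0.67) = 2.9303 °C.
With doubled surface-albedo: g' = 0.85, ΔT' = 0.967/(1−0.85) = 6.4467 °C.
Change = 6.4467 − 2.9303 = 3.52 °C.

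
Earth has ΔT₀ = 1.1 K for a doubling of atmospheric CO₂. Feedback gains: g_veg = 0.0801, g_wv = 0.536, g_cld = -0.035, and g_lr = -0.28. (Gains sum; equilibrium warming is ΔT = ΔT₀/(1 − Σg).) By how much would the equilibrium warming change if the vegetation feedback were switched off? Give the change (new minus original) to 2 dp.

-0.16 K

Original: g = 0.3011, ΔT = 1.1/(1−0.3011) = 1.5739 K.
Without vegetation: g' = 0.221, ΔT' = 1.1/(1−0.221) = 1.4121 K.
Change = 1.4121 − 1.5739 = -0.16 K.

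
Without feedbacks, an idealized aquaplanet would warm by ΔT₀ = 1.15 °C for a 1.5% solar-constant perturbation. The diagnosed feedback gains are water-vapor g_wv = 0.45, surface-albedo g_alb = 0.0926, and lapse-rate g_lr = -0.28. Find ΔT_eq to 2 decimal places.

Total gain g = 0.45 + 0.0926 − 0.28 = 0.2626.
Amplification A = 1/(1 − 0.2626) = 1.356.
ΔT = 1.15 × 1.356 = 1.56 °C.

1.56 °C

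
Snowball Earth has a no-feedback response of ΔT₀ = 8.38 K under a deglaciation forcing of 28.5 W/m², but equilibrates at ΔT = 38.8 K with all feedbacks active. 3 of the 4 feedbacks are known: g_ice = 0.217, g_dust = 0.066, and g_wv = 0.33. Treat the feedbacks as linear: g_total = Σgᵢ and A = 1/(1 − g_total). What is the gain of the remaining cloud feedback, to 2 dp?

0.17

Amplification A = ΔT/ΔT₀ = 38.8/8.38 = 4.63.
Total gain g = 1 − 1/A = 1 − 1/4.63 = 0.784.
Known gains sum to 0.217 + 0.066 + 0.33 = 0.613.
g_cld = 0.784 − 0.613 = 0.17.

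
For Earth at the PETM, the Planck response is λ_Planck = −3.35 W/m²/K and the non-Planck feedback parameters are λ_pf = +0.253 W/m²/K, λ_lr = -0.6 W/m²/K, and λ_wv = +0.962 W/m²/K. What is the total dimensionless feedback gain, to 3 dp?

Convert to gains: g_pf = 0.253/3.35 = 0.07552; g_lr = -0.6/3.35 = -0.1791; g_wv = 0.962/3.35 = 0.2872.
Total gain g = 0.18362.

0.184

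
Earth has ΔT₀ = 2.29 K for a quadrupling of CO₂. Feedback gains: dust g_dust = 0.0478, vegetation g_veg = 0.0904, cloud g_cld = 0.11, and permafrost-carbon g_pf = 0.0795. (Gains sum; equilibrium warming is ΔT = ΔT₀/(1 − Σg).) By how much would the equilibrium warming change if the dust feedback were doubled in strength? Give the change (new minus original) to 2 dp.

Original: g = 0.3277, ΔT = 2.29/(1−0.3277) = 3.4062 K.
With doubled dust: g' = 0.3755, ΔT' = 2.29/(1−0.3755) = 3.6669 K.
Change = 3.6669 − 3.4062 = 0.26 K.

0.26 K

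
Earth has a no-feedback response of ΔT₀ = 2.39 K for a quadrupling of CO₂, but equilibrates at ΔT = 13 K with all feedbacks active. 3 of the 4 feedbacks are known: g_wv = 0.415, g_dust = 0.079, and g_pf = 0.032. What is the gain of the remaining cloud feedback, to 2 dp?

Amplification A = ΔT/ΔT₀ = 13/2.39 = 5.439.
Total gain g = 1 − 1/A = 1 − 1/5.439 = 0.8161.
Known gains sum to 0.415 + 0.079 + 0.032 = 0.526.
g_cld = 0.8161 − 0.526 = 0.29.

0.29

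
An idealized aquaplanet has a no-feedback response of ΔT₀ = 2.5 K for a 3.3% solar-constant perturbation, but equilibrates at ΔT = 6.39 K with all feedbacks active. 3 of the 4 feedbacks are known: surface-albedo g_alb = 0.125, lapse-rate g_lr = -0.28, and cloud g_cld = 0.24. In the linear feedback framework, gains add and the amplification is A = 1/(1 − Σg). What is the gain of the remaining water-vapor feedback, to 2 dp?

Amplification A = ΔT/ΔT₀ = 6.39/2.5 = 2.556.
Total gain g = 1 − 1/A = 1 − 1/2.556 = 0.6088.
Known gains sum to 0.125 − 0.28 + 0.24 = 0.085.
g_wv = 0.6088 − 0.085 = 0.52.

0.52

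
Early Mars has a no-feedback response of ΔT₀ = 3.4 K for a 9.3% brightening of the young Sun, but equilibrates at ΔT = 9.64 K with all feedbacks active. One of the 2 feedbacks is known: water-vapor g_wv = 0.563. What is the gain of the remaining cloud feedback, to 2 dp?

0.08

Amplification A = ΔT/ΔT₀ = 9.64/3.4 = 2.835.
Total gain g = 1 − 1/A = 1 − 1/2.835 = 0.6473.
The known gain is 0.563.
g_cld = 0.6473 − 0.563 = 0.08.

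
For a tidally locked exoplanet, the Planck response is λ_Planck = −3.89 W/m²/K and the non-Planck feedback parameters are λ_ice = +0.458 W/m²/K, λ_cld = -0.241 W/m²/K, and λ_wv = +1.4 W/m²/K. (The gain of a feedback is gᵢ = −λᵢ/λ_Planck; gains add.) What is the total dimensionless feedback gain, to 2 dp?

Convert to gains: g_ice = 0.458/3.89 = 0.1177; g_cld = -0.241/3.89 = -0.06195; g_wv = 1.4/3.89 = 0.3599.
Total gain g = 0.41565.

0.42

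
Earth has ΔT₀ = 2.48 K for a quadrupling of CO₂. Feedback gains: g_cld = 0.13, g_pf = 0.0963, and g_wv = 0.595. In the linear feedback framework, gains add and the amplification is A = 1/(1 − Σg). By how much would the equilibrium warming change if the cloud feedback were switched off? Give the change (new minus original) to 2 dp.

Original: g = 0.8213, ΔT = 2.48/(1−0.8213) = 13.8780 K.
Without cloud: g' = 0.6913, ΔT' = 2.48/(1−0.6913) = 8.0337 K.
Change = 8.0337 − 13.8780 = -5.84 K.

-5.84 K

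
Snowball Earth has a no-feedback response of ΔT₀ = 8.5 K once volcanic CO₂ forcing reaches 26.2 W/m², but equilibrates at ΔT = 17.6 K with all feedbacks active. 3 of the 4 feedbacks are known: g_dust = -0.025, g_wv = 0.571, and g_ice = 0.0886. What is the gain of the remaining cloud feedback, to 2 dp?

-0.12

Amplification A = ΔT/ΔT₀ = 17.6/8.5 = 2.071.
Total gain g = 1 − 1/A = 1 − 1/2.071 = 0.5171.
Known gains sum to -0.025 + 0.571 + 0.0886 = 0.6346.
g_cld = 0.5171 − 0.6346 = -0.12.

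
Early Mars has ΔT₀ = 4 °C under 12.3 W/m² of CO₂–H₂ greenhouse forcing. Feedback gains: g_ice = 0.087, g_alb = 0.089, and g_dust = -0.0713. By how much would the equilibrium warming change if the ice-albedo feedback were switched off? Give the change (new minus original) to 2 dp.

-0.40 °C

Original: g = 0.1047, ΔT = 4/(1−0.1047) = 4.4678 °C.
Without ice-albedo: g' = 0.0177, ΔT' = 4/(1−0.0177) = 4.0721 °C.
Change = 4.0721 − 4.4678 = -0.40 °C.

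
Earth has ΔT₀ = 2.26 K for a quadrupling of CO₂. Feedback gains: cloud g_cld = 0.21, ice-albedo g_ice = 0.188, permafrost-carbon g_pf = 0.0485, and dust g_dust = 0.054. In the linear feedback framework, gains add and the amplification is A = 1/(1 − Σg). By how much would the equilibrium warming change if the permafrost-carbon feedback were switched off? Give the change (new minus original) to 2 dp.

Original: g = 0.5005, ΔT = 2.26/(1−0.5005) = 4.5245 K.
Without permafrost-carbon: g' = 0.452, ΔT' = 2.26/(1−0.452) = 4.1241 K.
Change = 4.1241 − 4.5245 = -0.40 K.

-0.40 K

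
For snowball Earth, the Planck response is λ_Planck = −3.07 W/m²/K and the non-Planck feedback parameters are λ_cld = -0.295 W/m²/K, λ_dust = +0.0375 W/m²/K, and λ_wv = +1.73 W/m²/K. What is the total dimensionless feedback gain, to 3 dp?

Convert to gains: g_cld = -0.295/3.07 = -0.09609; g_dust = 0.0375/3.07 = 0.01221; g_wv = 1.73/3.07 = 0.5635.
Total gain g = 0.47962.

0.480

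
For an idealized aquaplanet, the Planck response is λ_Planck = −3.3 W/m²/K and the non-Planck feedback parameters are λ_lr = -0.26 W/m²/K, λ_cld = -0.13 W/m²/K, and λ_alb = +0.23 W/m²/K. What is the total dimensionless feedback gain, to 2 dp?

Convert to gains: g_lr = -0.26/3.3 = -0.07879; g_cld = -0.13/3.3 = -0.03939; g_alb = 0.23/3.3 = 0.0697.
Total gain g = -0.04848.

-0.05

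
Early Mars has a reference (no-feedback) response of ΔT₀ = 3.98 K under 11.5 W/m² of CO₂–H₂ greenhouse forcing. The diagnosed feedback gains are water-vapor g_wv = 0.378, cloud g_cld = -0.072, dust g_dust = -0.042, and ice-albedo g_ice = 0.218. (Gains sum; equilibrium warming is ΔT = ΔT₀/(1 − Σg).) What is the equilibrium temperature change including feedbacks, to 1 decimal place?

Total gain g = 0.378 − 0.072 − 0.042 + 0.218 = 0.482.
Amplification A = 1/(1 − 0.482) = 1.931.
ΔT = 3.98 × 1.931 = 7.7 K.

7.7 K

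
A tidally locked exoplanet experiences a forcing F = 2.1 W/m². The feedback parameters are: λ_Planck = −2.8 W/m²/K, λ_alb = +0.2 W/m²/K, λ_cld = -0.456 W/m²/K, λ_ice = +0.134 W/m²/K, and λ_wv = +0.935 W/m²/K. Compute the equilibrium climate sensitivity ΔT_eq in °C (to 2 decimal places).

Net feedback parameter λ = (−2.8) + (+0.2) + (-0.456) + (+0.134) + (+0.935) = -1.987 W/m²/K.
ΔT = −F/λ = −2.1/(-1.987) = 1.06 °C.

1.06 °C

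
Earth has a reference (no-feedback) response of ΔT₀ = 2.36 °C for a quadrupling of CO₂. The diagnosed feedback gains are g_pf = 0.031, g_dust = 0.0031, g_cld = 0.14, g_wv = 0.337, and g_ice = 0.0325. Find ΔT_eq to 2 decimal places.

5.17 °C

Total gain g = 0.031 + 0.0031 + 0.14 + 0.337 + 0.0325 = 0.5436.
Amplification A = 1/(1 − 0.5436) = 2.191.
ΔT = 2.36 × 2.191 = 5.17 °C.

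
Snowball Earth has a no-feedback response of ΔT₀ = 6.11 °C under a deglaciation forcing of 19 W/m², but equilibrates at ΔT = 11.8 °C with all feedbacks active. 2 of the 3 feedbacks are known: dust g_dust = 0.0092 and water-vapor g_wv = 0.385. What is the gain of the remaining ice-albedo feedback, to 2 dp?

Amplification A = ΔT/ΔT₀ = 11.8/6.11 = 1.931.
Total gain g = 1 − 1/A = 1 − 1/1.931 = 0.4821.
Known gains sum to 0.0092 + 0.385 = 0.3942.
g_ice = 0.4821 − 0.3942 = 0.09.

0.09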